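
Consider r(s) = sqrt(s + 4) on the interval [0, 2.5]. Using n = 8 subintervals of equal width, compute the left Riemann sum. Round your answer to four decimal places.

Δs = (2.5 − 0)/8 = 0.3125.
Left endpoints: 0, 0.3125, 0.625, 0.9375, 1.25, 1.5625, 1.875, 2.1875.
r(0) ≈ 2.0000, r(0.3125) ≈ 2.0767, r(0.625) ≈ 2.1506, r(0.9375) ≈ 2.2220, r(1.25) ≈ 2.2913, r(1.5625) ≈ 2.3585, r(1.875) ≈ 2.4238, r(2.1875) ≈ 2.4875.
Sum = Δs · [r(0) + r(0.3125) + r(0.625) + ...].
Sum ≈ 5.6282.

5.6282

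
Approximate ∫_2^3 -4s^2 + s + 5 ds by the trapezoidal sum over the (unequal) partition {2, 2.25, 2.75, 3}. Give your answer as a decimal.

Subinterval widths: 0.25, 0.5, 0.25.
f(2) = -9, f(2.25) = -13, f(2.75) = -22.5, f(3) = -28.
On each subinterval the trapezoid contributes (Δs_i/2)·[f(s_{i-1}) + f(s_i)].
Sum = -17.9375.

-17.9375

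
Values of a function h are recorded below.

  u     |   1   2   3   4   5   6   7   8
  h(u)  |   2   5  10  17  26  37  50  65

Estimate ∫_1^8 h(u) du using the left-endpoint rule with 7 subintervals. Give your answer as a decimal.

Δu = 1.
Sum = 1·[2 + 5 + 10 + 17 + 26 + 37 + 50] = 147.

147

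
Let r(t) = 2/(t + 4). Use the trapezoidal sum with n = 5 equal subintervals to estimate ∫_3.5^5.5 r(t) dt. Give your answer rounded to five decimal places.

0.47296

Δt = (5.5 − 3.5)/5 = 0.4.
r(3.5) = 4/15, r(3.9) = 20/79, r(4.3) = 20/83, r(4.7) = 20/87, r(5.1) = 20/91, r(5.5) = 4/19.
T_5 = (Δt/2)·[r(t_0) + 2r(t_1) + ... + 2r(t_{4}) + r(t_5)].
Sum ≈ 0.47296.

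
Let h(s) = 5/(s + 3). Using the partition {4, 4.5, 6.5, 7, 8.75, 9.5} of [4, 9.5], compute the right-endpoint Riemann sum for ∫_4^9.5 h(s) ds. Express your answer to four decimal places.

2.6806

Subinterval widths: 0.5, 2, 0.5, 1.75, 0.75.
Right endpoints: 4.5, 6.5, 7, 8.75, 9.5.
h(4.5) = 2/3, h(6.5) = 10/19, h(7) = 0.5, h(8.75) = 20/47, h(9.5) = 0.4.
Sum = Σ Δs_i · h(s_i).
Sum ≈ 2.6806.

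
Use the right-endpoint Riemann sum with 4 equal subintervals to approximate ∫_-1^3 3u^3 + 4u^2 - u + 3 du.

Δu = (3 − (-1))/4 = 1.
Right endpoints: 0, 1, 2, 3.
f(0) = 3, f(1) = 9, f(2) = 41, f(3) = 117.
Sum = Δu · [f(0) + f(1) + f(2) + f(3)].
Sum = 170.

170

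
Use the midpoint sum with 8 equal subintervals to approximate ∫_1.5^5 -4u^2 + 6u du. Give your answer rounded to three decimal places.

Δu = (5 − 1.5)/8 = 0.4375.
Midpoints: 1.71875, 2.15625, 2.59375, 3.03125, 3.46875, 3.90625, 4.34375, 4.78125.
f(1.71875) = -1.50390625, f(2.15625) = -5.66015625, f(2.59375) = -11.34765625, f(3.03125) = -18.56640625, f(3.46875) = -27.31640625, f(3.90625) = -37.59765625, f(4.34375) = -49.41015625, f(4.78125) = -62.75390625.
Sum = Δu · [f(1.71875) + f(2.15625) + f(2.59375) + ...].
Sum ≈ -93.693.

-93.693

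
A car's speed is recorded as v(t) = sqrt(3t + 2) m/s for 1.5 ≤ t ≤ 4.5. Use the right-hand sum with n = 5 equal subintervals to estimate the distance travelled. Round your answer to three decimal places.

Δt = (4.5 − 1.5)/5 = 0.6.
Right endpoints: 2.1, 2.7, 3.3, 3.9, 4.5.
v(2.1) ≈ 2.881, v(2.7) ≈ 3.178, v(3.3) ≈ 3.450, v(3.9) ≈ 3.701, v(4.5) ≈ 3.937.
Sum = Δt · [v(2.1) + v(2.7) + v(3.3) + v(3.9) + v(4.5)].
Sum ≈ 10.288.

10.288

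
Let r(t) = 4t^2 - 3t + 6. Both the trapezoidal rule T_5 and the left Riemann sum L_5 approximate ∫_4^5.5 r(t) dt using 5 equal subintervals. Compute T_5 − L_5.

7.875

T_5 = 124.215.
L_5 = 116.34.
T_5 − L_5 = 7.875.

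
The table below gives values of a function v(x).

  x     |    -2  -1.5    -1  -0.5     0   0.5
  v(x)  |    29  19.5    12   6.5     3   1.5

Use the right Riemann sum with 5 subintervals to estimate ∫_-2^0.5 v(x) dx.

Δx = 0.5.
Sum = 0.5·[19.5 + 12 + 6.5 + 3 + 1.5] = 21.25.

21.25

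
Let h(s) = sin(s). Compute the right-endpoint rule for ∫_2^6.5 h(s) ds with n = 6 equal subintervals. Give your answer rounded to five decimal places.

-1.58715

Δs = (6.5 − 2)/6 = 0.75.
Right endpoints: 2.75, 3.5, 4.25, 5, 5.75, 6.5.
h(2.75) ≈ 0.38166, h(3.5) ≈ -0.35078, h(4.25) ≈ -0.89499, h(5) ≈ -0.95892, h(5.75) ≈ -0.50828, h(6.5) ≈ 0.21512.
Sum = Δs · [h(2.75) + h(3.5) + h(4.25) + ...].
Sum ≈ -1.58715.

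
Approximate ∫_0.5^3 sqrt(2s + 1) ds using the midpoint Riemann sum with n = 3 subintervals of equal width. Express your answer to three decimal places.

5.240

Δs = (3 − 0.5)/3 = 5/6.
Midpoints: 11/12, 1.75, 31/12.
f(11/12) ≈ 1.683, f(1.75) ≈ 2.121, f(31/12) ≈ 2.483.
Sum = Δs · [f(11/12) + f(1.75) + f(31/12)].
Sum ≈ 5.240.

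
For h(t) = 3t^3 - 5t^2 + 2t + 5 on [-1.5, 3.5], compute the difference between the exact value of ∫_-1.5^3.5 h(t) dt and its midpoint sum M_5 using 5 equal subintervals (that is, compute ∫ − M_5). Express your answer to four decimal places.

1.6667

Exact integral: ∫_-1.5^3.5 h(t) dt ≈ 66.666667.
M_5 = 65.
Error ≈ 66.666667 − 65 ≈ 1.6667.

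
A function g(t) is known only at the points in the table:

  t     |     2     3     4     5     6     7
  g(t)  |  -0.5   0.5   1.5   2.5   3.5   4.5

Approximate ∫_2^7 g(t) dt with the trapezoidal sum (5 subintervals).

Δt = 1.
T_5 = (1/2)·[(-0.5) + 2·0.5 + 2·1.5 + 2·2.5 + 2·3.5 + 4.5] = 10.

10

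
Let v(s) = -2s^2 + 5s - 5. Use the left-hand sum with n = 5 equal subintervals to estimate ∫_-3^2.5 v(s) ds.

-83.16

Δs = (2.5 − (-3))/5 = 1.1.
Left endpoints: -3, -1.9, -0.8, 0.3, 1.4.
v(-3) = -38, v(-1.9) = -21.72, v(-0.8) = -10.28, v(0.3) = -3.68, v(1.4) = -1.92.
Sum = Δs · [v(-3) + v(-1.9) + v(-0.8) + v(0.3) + v(1.4)].
Sum = -83.16.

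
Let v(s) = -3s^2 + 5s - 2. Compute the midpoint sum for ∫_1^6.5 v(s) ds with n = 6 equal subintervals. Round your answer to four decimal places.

-180.3446

Δs = (6.5 − 1)/6 = 11/12.
Midpoints: 35/24, 2.375, 79/24, 101/24, 5.125, 145/24.
v(35/24) = -209/192, v(2.375) = -7.046875, v(79/24) = -18.046875, v(101/24) = -6545/192, v(5.125) = -55.171875, v(145/24) = -81.296875.
Sum = Δs · [v(35/24) + v(2.375) + v(79/24) + ...].
Sum ≈ -180.3446.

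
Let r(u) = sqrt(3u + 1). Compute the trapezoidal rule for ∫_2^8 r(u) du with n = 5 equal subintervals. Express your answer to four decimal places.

Δu = (8 − 2)/5 = 1.2.
r(2) ≈ 2.6458, r(3.2) ≈ 3.2558, r(4.4) ≈ 3.7683, r(5.6) ≈ 4.2190, r(6.8) ≈ 4.6260, r(8) ≈ 5.0000.
T_5 = (Δu/2)·[r(u_0) + 2r(u_1) + ... + 2r(u_{4}) + r(u_5)].
Sum ≈ 23.6303.

23.6303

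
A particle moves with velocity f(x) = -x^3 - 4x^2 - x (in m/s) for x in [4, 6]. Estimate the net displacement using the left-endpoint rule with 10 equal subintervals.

-449.52

Δx = (6 − 4)/10 = 0.2.
Left endpoints: 4, 4.2, 4.4, 4.6, 4.8, 5, 5.2, 5.4, 5.6, 5.8.
f(4) = -132, f(4.2) = -148.848, f(4.4) = -167.024, f(4.6) = -186.576, f(4.8) = -207.552, f(5) = -230, f(5.2) = -253.968, f(5.4) = -279.504, f(5.6) = -306.656, f(5.8) = -335.472.
Sum = Δx · [f(4) + f(4.2) + f(4.4) + ...].
Sum = -449.52.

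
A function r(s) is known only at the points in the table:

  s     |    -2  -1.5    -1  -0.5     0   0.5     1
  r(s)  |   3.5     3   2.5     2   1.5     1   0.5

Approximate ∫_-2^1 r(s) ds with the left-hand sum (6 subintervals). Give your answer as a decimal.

6.75

Δs = 0.5.
Sum = 0.5·[3.5 + 3 + 2.5 + 2 + 1.5 + 1] = 6.75.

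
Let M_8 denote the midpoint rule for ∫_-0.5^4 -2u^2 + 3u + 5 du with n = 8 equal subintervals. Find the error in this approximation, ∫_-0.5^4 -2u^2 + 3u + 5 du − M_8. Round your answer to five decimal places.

Exact integral: ∫_-0.5^4 f(u) du = 3.375.
M_8 ≈ 3.6123047.
Error ≈ 3.375 − 3.6123047 ≈ -0.23730.

-0.23730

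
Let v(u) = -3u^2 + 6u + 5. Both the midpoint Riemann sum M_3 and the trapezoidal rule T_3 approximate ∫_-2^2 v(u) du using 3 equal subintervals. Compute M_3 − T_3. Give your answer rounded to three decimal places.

5.333

M_3 ≈ 5.77778.
T_3 ≈ 0.44444.
M_3 − T_3 ≈ 5.333.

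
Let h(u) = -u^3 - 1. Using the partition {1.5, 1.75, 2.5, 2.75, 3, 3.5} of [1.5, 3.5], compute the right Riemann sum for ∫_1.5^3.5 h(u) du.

-48.4453125

Subinterval widths: 0.25, 0.75, 0.25, 0.25, 0.5.
Right endpoints: 1.75, 2.5, 2.75, 3, 3.5.
h(1.75) = -6.359375, h(2.5) = -16.625, h(2.75) = -21.796875, h(3) = -28, h(3.5) = -43.875.
Sum = Σ Δu_i · h(u_i).
Sum = -48.4453125.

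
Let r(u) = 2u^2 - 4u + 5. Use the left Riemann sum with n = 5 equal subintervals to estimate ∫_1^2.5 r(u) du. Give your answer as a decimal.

Δu = (2.5 − 1)/5 = 0.3.
Left endpoints: 1, 1.3, 1.6, 1.9, 2.2.
r(1) = 3, r(1.3) = 3.18, r(1.6) = 3.72, r(1.9) = 4.62, r(2.2) = 5.88.
Sum = Δu · [r(1) + r(1.3) + r(1.6) + r(1.9) + r(2.2)].
Sum = 6.12.

6.12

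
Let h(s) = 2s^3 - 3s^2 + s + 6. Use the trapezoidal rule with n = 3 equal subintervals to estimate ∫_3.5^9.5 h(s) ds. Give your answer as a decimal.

3402

Δs = (9.5 − 3.5)/3 = 2.
h(3.5) = 58.5, h(5.5) = 253.5, h(7.5) = 688.5, h(9.5) = 1459.5.
T_3 = (Δs/2)·[h(s_0) + 2h(s_1) + 2h(s_2) + h(s_3)].
Sum = 3402.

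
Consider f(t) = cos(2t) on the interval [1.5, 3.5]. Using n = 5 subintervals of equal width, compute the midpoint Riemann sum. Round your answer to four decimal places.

Δt = (3.5 − 1.5)/5 = 0.4.
Midpoints: 1.7, 2.1, 2.5, 2.9, 3.3.
f(1.7) ≈ -0.9668, f(2.1) ≈ -0.4903, f(2.5) ≈ 0.2837, f(2.9) ≈ 0.8855, f(3.3) ≈ 0.9502.
Sum = Δt · [f(1.7) + f(2.1) + f(2.5) + f(2.9) + f(3.3)].
Sum ≈ 0.2649.

0.2649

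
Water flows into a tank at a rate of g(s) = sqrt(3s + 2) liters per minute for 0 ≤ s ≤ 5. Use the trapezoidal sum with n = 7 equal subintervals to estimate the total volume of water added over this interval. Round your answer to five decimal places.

14.91855

Δs = (5 − 0)/7 = 5/7.
g(0) ≈ 1.41421, g(5/7) ≈ 2.03540, g(10/7) ≈ 2.50713, g(15/7) ≈ 2.90320, g(20/7) ≈ 3.25137, g(25/7) ≈ 3.56571, g(30/7) ≈ 3.85450, g(5) ≈ 4.12311.
T_7 = (Δs/2)·[g(s_0) + 2g(s_1) + ... + 2g(s_{6}) + g(s_7)].
Sum ≈ 14.91855.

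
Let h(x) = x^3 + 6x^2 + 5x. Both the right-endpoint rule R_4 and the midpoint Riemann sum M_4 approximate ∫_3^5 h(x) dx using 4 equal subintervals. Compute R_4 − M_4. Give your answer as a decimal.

R_4 = 424.5.
M_4 = 371.25.
R_4 − M_4 = 53.25.

53.25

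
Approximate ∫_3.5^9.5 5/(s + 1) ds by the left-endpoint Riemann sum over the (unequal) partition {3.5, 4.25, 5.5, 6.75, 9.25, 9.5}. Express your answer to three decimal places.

4.720

Subinterval widths: 0.75, 1.25, 1.25, 2.5, 0.25.
Left endpoints: 3.5, 4.25, 5.5, 6.75, 9.25.
f(3.5) = 10/9, f(4.25) = 20/21, f(5.5) = 10/13, f(6.75) = 20/31, f(9.25) = 20/41.
Sum = Σ Δs_i · f(s_i).
Sum ≈ 4.720.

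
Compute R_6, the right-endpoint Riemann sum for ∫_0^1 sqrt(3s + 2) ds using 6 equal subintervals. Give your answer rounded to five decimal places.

Δs = (1 − 0)/6 = 1/6.
Right endpoints: 1/6, 1/3, 0.5, 2/3, 5/6, 1.
f(1/6) ≈ 1.58114, f(1/3) ≈ 1.73205, f(0.5) ≈ 1.87083, f(2/3) ≈ 2.00000, f(5/6) ≈ 2.12132, f(1) ≈ 2.23607.
Sum = Δs · [f(1/6) + f(1/3) + f(0.5) + ...].
Sum ≈ 1.92357.

1.92357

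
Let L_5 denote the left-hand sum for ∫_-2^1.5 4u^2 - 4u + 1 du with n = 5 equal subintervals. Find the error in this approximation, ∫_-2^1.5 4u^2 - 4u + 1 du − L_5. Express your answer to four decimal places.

Exact integral: ∫_-2^1.5 f(u) du ≈ 22.166667.
L_5 = 30.66.
Error ≈ 22.166667 − 30.66 ≈ -8.4933.

-8.4933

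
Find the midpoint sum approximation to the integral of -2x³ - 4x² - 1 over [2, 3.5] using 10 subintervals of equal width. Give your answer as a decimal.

-114.97359375

Δx = (3.5 − 2)/10 = 0.15.
Midpoints: 2.075, 2.225, 2.375, 2.525, 2.675, 2.825, 2.975, 3.125, 3.275, 3.425.
f(2.075) = -36.09084375, f(2.225) = -42.83278125, f(2.375) = -50.35546875, f(2.525) = -58.69940625, f(2.675) = -67.90509375, f(2.825) = -78.01303125, f(2.975) = -89.06371875, f(3.125) = -101.09765625, f(3.275) = -114.15534375, f(3.425) = -128.27728125.
Sum = Δx · [f(2.075) + f(2.225) + f(2.375) + ...].
Sum = -114.97359375.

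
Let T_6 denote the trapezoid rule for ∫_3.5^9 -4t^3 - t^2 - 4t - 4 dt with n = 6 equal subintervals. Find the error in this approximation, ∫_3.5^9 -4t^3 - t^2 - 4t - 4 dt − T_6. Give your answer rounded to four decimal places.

58.5394

Exact integral: ∫_3.5^9 f(t) dt ≈ -6799.145833.
T_6 ≈ -6857.685185.
Error ≈ -6799.145833 − (-6857.685185) ≈ 58.5394.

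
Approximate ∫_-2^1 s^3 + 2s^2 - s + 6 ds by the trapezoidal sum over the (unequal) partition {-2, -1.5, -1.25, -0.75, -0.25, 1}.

22.68359375

Subinterval widths: 0.5, 0.25, 0.5, 0.5, 1.25.
f(-2) = 8, f(-1.5) = 8.625, f(-1.25) = 8.421875, f(-0.75) = 7.453125, f(-0.25) = 6.359375, f(1) = 8.
On each subinterval the trapezoid contributes (Δs_i/2)·[f(s_{i-1}) + f(s_i)].
Sum = 22.68359375.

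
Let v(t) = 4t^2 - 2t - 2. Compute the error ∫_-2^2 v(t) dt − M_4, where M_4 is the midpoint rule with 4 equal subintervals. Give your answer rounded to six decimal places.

Exact integral: ∫_-2^2 v(t) dt ≈ 13.33333333.
M_4 = 12.
Error ≈ 13.33333333 − 12 ≈ 1.333333.

1.333333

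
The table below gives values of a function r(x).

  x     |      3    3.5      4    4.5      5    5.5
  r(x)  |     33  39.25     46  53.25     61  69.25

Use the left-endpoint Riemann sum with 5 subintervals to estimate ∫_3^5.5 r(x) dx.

Δx = 0.5.
Sum = 0.5·[33 + 39.25 + 46 + 53.25 + 61] = 116.25.

116.25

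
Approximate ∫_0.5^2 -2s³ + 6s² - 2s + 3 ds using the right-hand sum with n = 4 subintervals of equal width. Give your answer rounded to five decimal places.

Δs = (2 − 0.5)/4 = 0.375.
Right endpoints: 0.875, 1.25, 1.625, 2.
f(0.875) = 4.50390625, f(1.25) = 5.96875, f(1.625) = 7.01171875, f(2) = 7.
Sum = Δs · [f(0.875) + f(1.25) + f(1.625) + f(2)].
Sum ≈ 9.18164.

9.18164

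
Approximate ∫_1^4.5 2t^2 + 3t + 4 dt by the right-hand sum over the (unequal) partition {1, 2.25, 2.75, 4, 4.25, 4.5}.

127.5

Subinterval widths: 1.25, 0.5, 1.25, 0.25, 0.25.
Right endpoints: 2.25, 2.75, 4, 4.25, 4.5.
f(2.25) = 20.875, f(2.75) = 27.375, f(4) = 48, f(4.25) = 52.875, f(4.5) = 58.
Sum = Σ Δt_i · f(t_i).
Sum = 127.5.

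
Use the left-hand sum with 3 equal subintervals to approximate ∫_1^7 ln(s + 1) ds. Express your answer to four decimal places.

7.7424

Δs = (7 − 1)/3 = 2.
Left endpoints: 1, 3, 5.
f(1) ≈ 0.6931, f(3) ≈ 1.3863, f(5) ≈ 1.7918.
Sum = Δs · [f(1) + f(3) + f(5)].
Sum ≈ 7.7424.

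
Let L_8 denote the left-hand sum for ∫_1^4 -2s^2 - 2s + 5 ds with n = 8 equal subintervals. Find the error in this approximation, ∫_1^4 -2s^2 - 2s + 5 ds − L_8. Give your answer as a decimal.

Exact integral: ∫_1^4 f(s) ds = -42.
L_8 = -35.390625.
Error = -42 − (-35.390625) = -6.609375.

-6.609375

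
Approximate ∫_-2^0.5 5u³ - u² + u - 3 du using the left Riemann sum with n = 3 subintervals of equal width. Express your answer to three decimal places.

Δu = (0.5 − (-2))/3 = 5/6.
Left endpoints: -2, -7/6, -1/3.
f(-2) = -49, f(-7/6) = -2909/216, f(-1/3) = -98/27.
Sum = Δu · [f(-2) + f(-7/6) + f(-1/3)].
Sum ≈ -55.081.

-55.081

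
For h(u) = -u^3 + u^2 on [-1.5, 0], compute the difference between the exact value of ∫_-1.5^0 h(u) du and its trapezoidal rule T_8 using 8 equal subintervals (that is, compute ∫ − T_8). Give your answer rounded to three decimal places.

Exact integral: ∫_-1.5^0 h(u) du = 2.390625.
T_8 ≈ 2.41919.
Error ≈ 2.390625 − 2.41919 ≈ -0.029.

-0.029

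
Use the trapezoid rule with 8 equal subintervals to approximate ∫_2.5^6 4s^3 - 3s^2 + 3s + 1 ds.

1110.046875

Δs = (6 − 2.5)/8 = 0.4375.
f(2.5) = 52.25, f(2.9375) = 87363/1024, f(3.375) = 130.7265625, f(3.8125) = 195065/1024, f(4.25) = 266.625, f(4.6875) = 369799/1024, f(5.125) = 476.0234375, f(5.5625) = 628029/1024, f(6) = 775.
T_8 = (Δs/2)·[f(s_0) + 2f(s_1) + ... + 2f(s_{7}) + f(s_8)].
Sum = 1110.046875.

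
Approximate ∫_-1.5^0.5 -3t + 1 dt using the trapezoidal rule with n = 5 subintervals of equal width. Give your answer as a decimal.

Δt = (0.5 − (-1.5))/5 = 0.4.
f(-1.5) = 5.5, f(-1.1) = 4.3, f(-0.7) = 3.1, f(-0.3) = 1.9, f(0.1) = 0.7, f(0.5) = -0.5.
T_5 = (Δt/2)·[f(t_0) + 2f(t_1) + ... + 2f(t_{4}) + f(t_5)].
Sum = 5.

5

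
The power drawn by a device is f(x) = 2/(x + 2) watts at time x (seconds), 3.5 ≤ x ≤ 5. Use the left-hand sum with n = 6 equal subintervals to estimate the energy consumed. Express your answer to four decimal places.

Δx = (5 − 3.5)/6 = 0.25.
Left endpoints: 3.5, 3.75, 4, 4.25, 4.5, 4.75.
f(3.5) = 4/11, f(3.75) = 8/23, f(4) = 1/3, f(4.25) = 0.32, f(4.5) = 4/13, f(4.75) = 8/27.
Sum = Δx · [f(3.5) + f(3.75) + f(4) + ...].
Sum ≈ 0.4922.

0.4922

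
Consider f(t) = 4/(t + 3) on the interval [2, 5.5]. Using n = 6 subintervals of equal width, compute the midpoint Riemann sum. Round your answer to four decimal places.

Δt = (5.5 − 2)/6 = 7/12.
Midpoints: 55/24, 2.875, 83/24, 97/24, 4.625, 125/24.
f(55/24) = 96/127, f(2.875) = 32/47, f(83/24) = 96/155, f(97/24) = 96/169, f(4.625) = 32/61, f(125/24) = 96/197.
Sum = Δt · [f(55/24) + f(2.875) + f(83/24) + ...].
Sum ≈ 2.1210.

2.1210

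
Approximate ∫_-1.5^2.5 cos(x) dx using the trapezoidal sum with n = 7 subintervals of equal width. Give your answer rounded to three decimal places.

Δx = (2.5 − (-1.5))/7 = 4/7.
f(-1.5) ≈ 0.071, f(-13/14) ≈ 0.599, f(-5/14) ≈ 0.937, f(3/14) ≈ 0.977, f(11/14) ≈ 0.707, f(19/14) ≈ 0.212, f(27/14) ≈ -0.350, f(2.5) ≈ -0.801.
T_7 = (Δx/2)·[f(x_0) + 2f(x_1) + ... + 2f(x_{6}) + f(x_7)].
Sum ≈ 1.552.

1.552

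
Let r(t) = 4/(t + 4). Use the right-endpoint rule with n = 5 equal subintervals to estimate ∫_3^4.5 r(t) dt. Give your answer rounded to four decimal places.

0.7617

Δt = (4.5 − 3)/5 = 0.3.
Right endpoints: 3.3, 3.6, 3.9, 4.2, 4.5.
r(3.3) = 40/73, r(3.6) = 10/19, r(3.9) = 40/79, r(4.2) = 20/41, r(4.5) = 8/17.
Sum = Δt · [r(3.3) + r(3.6) + r(3.9) + r(4.2) + r(4.5)].
Sum ≈ 0.7617.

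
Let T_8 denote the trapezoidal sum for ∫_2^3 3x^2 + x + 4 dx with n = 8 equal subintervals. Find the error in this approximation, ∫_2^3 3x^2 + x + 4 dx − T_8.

Exact integral: ∫_2^3 f(x) dx = 25.5.
T_8 = 25.5078125.
Error = 25.5 − 25.5078125 = -0.0078125.

-0.0078125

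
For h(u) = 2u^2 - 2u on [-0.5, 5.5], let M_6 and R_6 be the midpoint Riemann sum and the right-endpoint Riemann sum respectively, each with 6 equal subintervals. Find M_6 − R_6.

M_6 = 80.
R_6 = 107.
M_6 − R_6 = -27.

-27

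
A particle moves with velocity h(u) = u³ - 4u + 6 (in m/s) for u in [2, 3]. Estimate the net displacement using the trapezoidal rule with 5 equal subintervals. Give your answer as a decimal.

12.3

Δu = (3 − 2)/5 = 0.2.
h(2) = 6, h(2.2) = 7.848, h(2.4) = 10.224, h(2.6) = 13.176, h(2.8) = 16.752, h(3) = 21.
T_5 = (Δu/2)·[h(u_0) + 2h(u_1) + ... + 2h(u_{4}) + h(u_5)].
Sum = 12.3.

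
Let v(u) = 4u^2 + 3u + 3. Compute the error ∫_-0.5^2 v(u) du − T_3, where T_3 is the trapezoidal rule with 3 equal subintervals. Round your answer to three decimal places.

-1.157

Exact integral: ∫_-0.5^2 v(u) du ≈ 23.95833.
T_3 ≈ 25.11574.
Error ≈ 23.95833 − 25.11574 ≈ -1.157.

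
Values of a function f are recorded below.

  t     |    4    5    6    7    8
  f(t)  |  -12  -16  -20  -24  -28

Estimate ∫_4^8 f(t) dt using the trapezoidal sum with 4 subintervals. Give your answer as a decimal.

-80

Δt = 1.
T_4 = (1/2)·[(-12) + 2·(-16) + 2·(-20) + 2·(-24) + (-28)] = -80.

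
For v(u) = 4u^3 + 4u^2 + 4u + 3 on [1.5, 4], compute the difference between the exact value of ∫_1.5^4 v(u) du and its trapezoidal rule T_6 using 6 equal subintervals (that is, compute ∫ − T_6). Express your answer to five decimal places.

-2.67650

Exact integral: ∫_1.5^4 v(u) du ≈ 366.7708333.
T_6 ≈ 369.4473380.
Error ≈ 366.7708333 − 369.4473380 ≈ -2.67650.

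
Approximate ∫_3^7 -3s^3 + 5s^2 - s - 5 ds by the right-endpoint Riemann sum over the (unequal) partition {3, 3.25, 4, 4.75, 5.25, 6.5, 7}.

Subinterval widths: 0.25, 0.75, 0.75, 0.5, 1.25, 0.5.
Right endpoints: 3.25, 4, 4.75, 5.25, 6.5, 7.
f(3.25) = -58.421875, f(4) = -121, f(4.75) = -218.453125, f(5.25) = -306.546875, f(6.5) = -624.125, f(7) = -796.
Sum = Σ Δs_i · f(s_i).
Sum = -1600.625.

-1600.625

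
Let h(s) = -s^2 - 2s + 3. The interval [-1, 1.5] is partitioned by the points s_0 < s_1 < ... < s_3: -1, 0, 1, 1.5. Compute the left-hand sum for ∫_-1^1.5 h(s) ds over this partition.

7

Subinterval widths: 1, 1, 0.5.
Left endpoints: -1, 0, 1.
h(-1) = 4, h(0) = 3, h(1) = 0.
Sum = Σ Δs_i · h(s_i).
Sum = 7.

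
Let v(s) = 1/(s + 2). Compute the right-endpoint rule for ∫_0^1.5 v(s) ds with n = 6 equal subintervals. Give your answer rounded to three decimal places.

Δs = (1.5 − 0)/6 = 0.25.
Right endpoints: 0.25, 0.5, 0.75, 1, 1.25, 1.5.
v(0.25) = 4/9, v(0.5) = 0.4, v(0.75) = 4/11, v(1) = 1/3, v(1.25) = 4/13, v(1.5) = 2/7.
Sum = Δs · [v(0.25) + v(0.5) + v(0.75) + ...].
Sum ≈ 0.534.

0.534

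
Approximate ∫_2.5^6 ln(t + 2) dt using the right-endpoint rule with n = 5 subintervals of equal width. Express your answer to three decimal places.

Δt = (6 − 2.5)/5 = 0.7.
Right endpoints: 3.2, 3.9, 4.6, 5.3, 6.
f(3.2) ≈ 1.649, f(3.9) ≈ 1.775, f(4.6) ≈ 1.887, f(5.3) ≈ 1.988, f(6) ≈ 2.079.
Sum = Δt · [f(3.2) + f(3.9) + f(4.6) + f(5.3) + f(6)].
Sum ≈ 6.565.

6.565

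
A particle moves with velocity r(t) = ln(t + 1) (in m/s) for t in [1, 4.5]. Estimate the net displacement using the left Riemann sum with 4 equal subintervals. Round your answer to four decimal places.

Δt = (4.5 − 1)/4 = 0.875.
Left endpoints: 1, 1.875, 2.75, 3.625.
r(1) ≈ 0.6931, r(1.875) ≈ 1.0561, r(2.75) ≈ 1.3218, r(3.625) ≈ 1.5315.
Sum = Δt · [r(1) + r(1.875) + r(2.75) + r(3.625)].
Sum ≈ 4.0271.

4.0271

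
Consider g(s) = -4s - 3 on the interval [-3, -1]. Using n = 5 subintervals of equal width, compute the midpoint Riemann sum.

10

Δs = (-1 − (-3))/5 = 0.4.
Midpoints: -2.8, -2.4, -2, -1.6, -1.2.
g(-2.8) = 8.2, g(-2.4) = 6.6, g(-2) = 5, g(-1.6) = 3.4, g(-1.2) = 1.8.
Sum = Δs · [g(-2.8) + g(-2.4) + g(-2) + g(-1.6) + g(-1.2)].
Sum = 10.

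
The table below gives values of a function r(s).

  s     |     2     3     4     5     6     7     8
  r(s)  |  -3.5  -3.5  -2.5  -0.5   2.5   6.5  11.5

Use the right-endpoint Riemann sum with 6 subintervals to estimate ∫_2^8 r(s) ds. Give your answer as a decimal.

14

Δs = 1.
Sum = 1·[(-3.5) + (-2.5) + (-0.5) + 2.5 + 6.5 + 11.5] = 14.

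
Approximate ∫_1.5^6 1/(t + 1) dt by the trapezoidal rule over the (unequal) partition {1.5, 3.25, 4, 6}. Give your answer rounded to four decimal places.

1.0620

Subinterval widths: 1.75, 0.75, 2.
f(1.5) = 0.4, f(3.25) = 4/17, f(4) = 0.2, f(6) = 1/7.
On each subinterval the trapezoid contributes (Δt_i/2)·[f(t_{i-1}) + f(t_i)].
Sum ≈ 1.0620.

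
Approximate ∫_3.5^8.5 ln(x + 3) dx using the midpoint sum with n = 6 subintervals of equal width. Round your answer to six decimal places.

10.922209

Δx = (8.5 − 3.5)/6 = 5/6.
Midpoints: 47/12, 4.75, 67/12, 77/12, 7.25, 97/12.
f(47/12) ≈ 1.933934, f(4.75) ≈ 2.047693, f(67/12) ≈ 2.149822, f(77/12) ≈ 2.242481, f(7.25) ≈ 2.327278, f(97/12) ≈ 2.405442.
Sum = Δx · [f(47/12) + f(4.75) + f(67/12) + ...].
Sum ≈ 10.922209.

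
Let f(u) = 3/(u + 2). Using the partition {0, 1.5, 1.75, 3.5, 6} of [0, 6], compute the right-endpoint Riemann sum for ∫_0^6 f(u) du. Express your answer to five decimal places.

3.37776

Subinterval widths: 1.5, 0.25, 1.75, 2.5.
Right endpoints: 1.5, 1.75, 3.5, 6.
f(1.5) = 6/7, f(1.75) = 0.8, f(3.5) = 6/11, f(6) = 0.375.
Sum = Σ Δu_i · f(u_i).
Sum ≈ 3.37776.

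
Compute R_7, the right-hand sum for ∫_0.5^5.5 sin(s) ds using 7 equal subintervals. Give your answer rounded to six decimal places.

Δs = (5.5 − 0.5)/7 = 5/7.
Right endpoints: 17/14, 27/14, 37/14, 47/14, 57/14, 67/14, 5.5.
f(17/14) ≈ 0.937120, f(27/14) ≈ 0.936678, f(37/14) ≈ 0.478315, f(47/14) ≈ -0.213885, f(57/14) ≈ -0.801522, f(67/14) ≈ -0.997313, f(5.5) ≈ -0.705540.
Sum = Δs · [f(17/14) + f(27/14) + f(37/14) + ...].
Sum ≈ -0.261533.

-0.261533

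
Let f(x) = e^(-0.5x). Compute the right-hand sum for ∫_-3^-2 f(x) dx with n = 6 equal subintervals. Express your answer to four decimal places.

Δx = (-2 − (-3))/6 = 1/6.
Right endpoints: -17/6, -8/3, -2.5, -7/3, -13/6, -2.
f(-17/6) ≈ 4.1234, f(-8/3) ≈ 3.7937, f(-2.5) ≈ 3.4903, f(-7/3) ≈ 3.2113, f(-13/6) ≈ 2.9545, f(-2) ≈ 2.7183.
Sum = Δx · [f(-17/6) + f(-8/3) + f(-2.5) + ...].
Sum ≈ 3.3819.

3.3819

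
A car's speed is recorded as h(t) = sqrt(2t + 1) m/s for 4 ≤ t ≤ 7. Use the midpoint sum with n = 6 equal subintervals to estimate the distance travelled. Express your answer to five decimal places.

Δt = (7 − 4)/6 = 0.5.
Midpoints: 4.25, 4.75, 5.25, 5.75, 6.25, 6.75.
h(4.25) ≈ 3.08221, h(4.75) ≈ 3.24037, h(5.25) ≈ 3.39116, h(5.75) ≈ 3.53553, h(6.25) ≈ 3.67423, h(6.75) ≈ 3.80789.
Sum = Δt · [h(4.25) + h(4.75) + h(5.25) + ...].
Sum ≈ 10.36570.

10.36570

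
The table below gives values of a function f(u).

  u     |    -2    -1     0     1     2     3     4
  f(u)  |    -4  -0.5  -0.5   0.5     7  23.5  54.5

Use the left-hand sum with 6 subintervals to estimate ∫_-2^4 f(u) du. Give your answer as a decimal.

Δu = 1.
Sum = 1·[(-4) + (-0.5) + (-0.5) + 0.5 + 7 + 23.5] = 26.

26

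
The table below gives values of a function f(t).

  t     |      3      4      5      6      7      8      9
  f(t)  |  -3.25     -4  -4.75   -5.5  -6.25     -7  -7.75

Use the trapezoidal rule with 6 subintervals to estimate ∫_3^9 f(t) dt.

Δt = 1.
T_6 = (1/2)·[(-3.25) + 2·(-4) + 2·(-4.75) + 2·(-5.5) + 2·(-6.25) + 2·(-7) + (-7.75)] = -33.

-33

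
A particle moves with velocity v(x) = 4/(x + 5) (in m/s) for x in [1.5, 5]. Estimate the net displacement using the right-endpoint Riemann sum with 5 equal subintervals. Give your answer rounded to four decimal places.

1.6500

Δx = (5 − 1.5)/5 = 0.7.
Right endpoints: 2.2, 2.9, 3.6, 4.3, 5.
v(2.2) = 5/9, v(2.9) = 40/79, v(3.6) = 20/43, v(4.3) = 40/93, v(5) = 0.4.
Sum = Δx · [v(2.2) + v(2.9) + v(3.6) + v(4.3) + v(5)].
Sum ≈ 1.6500.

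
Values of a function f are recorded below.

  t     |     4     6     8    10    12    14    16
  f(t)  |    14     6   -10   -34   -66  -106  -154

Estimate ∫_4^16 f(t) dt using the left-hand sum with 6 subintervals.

Δt = 2.
Sum = 2·[14 + 6 + (-10) + (-34) + (-66) + (-106)] = -392.

-392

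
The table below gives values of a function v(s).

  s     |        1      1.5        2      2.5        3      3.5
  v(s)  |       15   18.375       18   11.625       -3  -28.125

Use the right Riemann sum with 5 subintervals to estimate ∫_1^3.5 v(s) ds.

8.4375

Δs = 0.5.
Sum = 0.5·[18.375 + 18 + 11.625 + (-3) + (-28.125)] = 8.4375.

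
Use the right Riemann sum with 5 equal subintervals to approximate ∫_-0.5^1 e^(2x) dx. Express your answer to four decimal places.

4.6685

Δx = (1 − (-0.5))/5 = 0.3.
Right endpoints: -0.2, 0.1, 0.4, 0.7, 1.
f(-0.2) ≈ 0.6703, f(0.1) ≈ 1.2214, f(0.4) ≈ 2.2255, f(0.7) ≈ 4.0552, f(1) ≈ 7.3891.
Sum = Δx · [f(-0.2) + f(0.1) + f(0.4) + f(0.7) + f(1)].
Sum ≈ 4.6685.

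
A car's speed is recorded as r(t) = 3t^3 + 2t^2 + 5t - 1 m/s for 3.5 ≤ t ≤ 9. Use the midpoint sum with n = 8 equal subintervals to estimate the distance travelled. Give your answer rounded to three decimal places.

5419.376

Δt = (9 − 3.5)/8 = 0.6875.
Midpoints: 3.84375, 4.53125, 5.21875, 5.90625, 6.59375, 7.28125, 7.96875, 8.65625.
r(3.84375) = 7147849/32768, r(4.53125) = 11201107/32768, r(5.21875) = 16579557/32768, r(5.90625) = 23474863/32768, r(6.59375) = 32078689/32768, r(7.28125) = 42582699/32768, r(7.96875) = 55178557/32768, r(8.65625) = 70057927/32768.
Sum = Δt · [r(3.84375) + r(4.53125) + r(5.21875) + ...].
Sum ≈ 5419.376.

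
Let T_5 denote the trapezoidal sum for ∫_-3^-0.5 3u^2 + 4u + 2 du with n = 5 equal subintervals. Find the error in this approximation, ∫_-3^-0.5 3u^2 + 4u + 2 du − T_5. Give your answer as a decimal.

Exact integral: ∫_-3^-0.5 f(u) du = 14.375.
T_5 = 14.6875.
Error = 14.375 − 14.6875 = -0.3125.

-0.3125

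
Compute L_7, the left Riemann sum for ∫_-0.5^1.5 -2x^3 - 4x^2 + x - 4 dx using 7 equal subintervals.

-12.5

Δx = (1.5 − (-0.5))/7 = 2/7.
Left endpoints: -0.5, -3/14, 1/14, 5/14, 9/14, 13/14, 17/14.
f(-0.5) = -5.25, f(-3/14) = -6007/1372, f(1/14) = -5419/1372, f(5/14) = -5823/1372, f(9/14) = -7603/1372, f(13/14) = -11143/1372, f(17/14) = -16827/1372.
Sum = Δx · [f(-0.5) + f(-3/14) + f(1/14) + ...].
Sum = -12.5.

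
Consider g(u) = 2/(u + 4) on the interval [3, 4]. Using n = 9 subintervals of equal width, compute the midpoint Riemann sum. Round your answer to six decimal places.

Δu = (4 − 3)/9 = 1/9.
Midpoints: 55/18, 19/6, 59/18, 61/18, 3.5, 65/18, 67/18, 23/6, 71/18.
g(55/18) = 36/127, g(19/6) = 12/43, g(59/18) = 36/131, g(61/18) = 36/133, g(3.5) = 4/15, g(65/18) = 36/137, g(67/18) = 36/139, g(23/6) = 12/47, g(71/18) = 36/143.
Sum = Δu · [g(55/18) + g(19/6) + g(59/18) + ...].
Sum ≈ 0.267058.

0.267058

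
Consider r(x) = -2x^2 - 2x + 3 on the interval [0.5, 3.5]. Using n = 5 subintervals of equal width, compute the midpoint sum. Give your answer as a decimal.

-31.32

Δx = (3.5 − 0.5)/5 = 0.6.
Midpoints: 0.8, 1.4, 2, 2.6, 3.2.
r(0.8) = 0.12, r(1.4) = -3.72, r(2) = -9, r(2.6) = -15.72, r(3.2) = -23.88.
Sum = Δx · [r(0.8) + r(1.4) + r(2) + r(2.6) + r(3.2)].
Sum = -31.32.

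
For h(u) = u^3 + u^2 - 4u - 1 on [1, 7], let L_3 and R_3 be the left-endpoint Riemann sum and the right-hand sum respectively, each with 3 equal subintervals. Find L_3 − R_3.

-732

L_3 = 298.
R_3 = 1030.
L_3 − R_3 = -732.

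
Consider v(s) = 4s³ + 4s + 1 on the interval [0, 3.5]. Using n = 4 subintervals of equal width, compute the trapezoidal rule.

Δs = (3.5 − 0)/4 = 0.875.
v(0) = 1, v(0.875) = 7.1796875, v(1.75) = 29.4375, v(2.625) = 83.8515625, v(3.5) = 186.5.
T_4 = (Δs/2)·[v(s_0) + 2v(s_1) + 2v(s_2) + 2v(s_3) + v(s_4)].
Sum = 187.44140625.

187.44140625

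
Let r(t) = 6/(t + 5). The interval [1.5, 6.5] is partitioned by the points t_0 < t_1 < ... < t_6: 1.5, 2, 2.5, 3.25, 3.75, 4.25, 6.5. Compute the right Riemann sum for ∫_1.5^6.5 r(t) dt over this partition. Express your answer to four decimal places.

Subinterval widths: 0.5, 0.5, 0.75, 0.5, 0.5, 2.25.
Right endpoints: 2, 2.5, 3.25, 3.75, 4.25, 6.5.
r(2) = 6/7, r(2.5) = 0.8, r(3.25) = 8/11, r(3.75) = 24/35, r(4.25) = 24/37, r(6.5) = 12/23.
Sum = Σ Δt_i · r(t_i).
Sum ≈ 3.2151.

3.2151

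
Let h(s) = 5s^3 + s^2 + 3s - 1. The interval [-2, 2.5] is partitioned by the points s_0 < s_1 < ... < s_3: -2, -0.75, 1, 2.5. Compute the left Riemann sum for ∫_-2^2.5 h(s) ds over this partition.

Subinterval widths: 1.25, 1.75, 1.5.
Left endpoints: -2, -0.75, 1.
h(-2) = -43, h(-0.75) = -4.796875, h(1) = 8.
Sum = Σ Δs_i · h(s_i).
Sum = -50.14453125.

-50.14453125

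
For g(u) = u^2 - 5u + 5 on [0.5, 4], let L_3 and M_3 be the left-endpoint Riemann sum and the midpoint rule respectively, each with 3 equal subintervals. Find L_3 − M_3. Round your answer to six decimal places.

2.211806

L_3 ≈ 1.23148148.
M_3 ≈ -0.98032407.
L_3 − M_3 ≈ 2.211806.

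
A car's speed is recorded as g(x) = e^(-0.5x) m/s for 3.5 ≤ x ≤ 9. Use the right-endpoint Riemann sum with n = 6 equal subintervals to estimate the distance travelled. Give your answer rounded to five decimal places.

Δx = (9 − 3.5)/6 = 11/12.
Right endpoints: 53/12, 16/3, 6.25, 43/6, 97/12, 9.
g(53/12) ≈ 0.10988, g(16/3) ≈ 0.06948, g(6.25) ≈ 0.04394, g(43/6) ≈ 0.02778, g(97/12) ≈ 0.01757, g(9) ≈ 0.01111.
Sum = Δx · [g(53/12) + g(16/3) + g(6.25) + ...].
Sum ≈ 0.25645.

0.25645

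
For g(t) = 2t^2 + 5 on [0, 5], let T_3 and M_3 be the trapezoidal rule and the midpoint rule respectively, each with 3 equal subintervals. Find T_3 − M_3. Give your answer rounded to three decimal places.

T_3 ≈ 112.96296.
M_3 ≈ 106.01852.
T_3 − M_3 ≈ 6.944.

6.944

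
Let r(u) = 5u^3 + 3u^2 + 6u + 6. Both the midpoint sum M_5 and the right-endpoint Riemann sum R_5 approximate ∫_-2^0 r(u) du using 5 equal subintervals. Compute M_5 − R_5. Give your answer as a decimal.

M_5 = -11.68.
R_5 = -4.64.
M_5 − R_5 = -7.04.

-7.04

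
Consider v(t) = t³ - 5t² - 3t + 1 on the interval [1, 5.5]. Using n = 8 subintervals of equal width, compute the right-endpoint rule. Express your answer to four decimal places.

Δt = (5.5 − 1)/8 = 0.5625.
Right endpoints: 1.5625, 2.125, 2.6875, 3.25, 3.8125, 4.375, 4.9375, 5.5.
v(1.5625) = -49479/4096, v(2.125) = -9399/512, v(2.6875) = -97341/4096, v(3.25) = -27.234375, v(3.8125) = -113451/4096, v(4.375) = -12333/512, v(4.9375) = -62817/4096, v(5.5) = -0.375.
Sum = Δt · [v(1.5625) + v(2.125) + v(2.6875) + ...].
Sum ≈ -83.7751.

-83.7751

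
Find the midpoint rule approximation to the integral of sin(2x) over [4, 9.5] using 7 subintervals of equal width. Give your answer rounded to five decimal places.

-0.62995

Δx = (9.5 − 4)/7 = 11/14.
Midpoints: 123/28, 145/28, 167/28, 6.75, 211/28, 233/28, 255/28.
f(123/28) ≈ 0.59644, f(145/28) ≈ -0.80303, f(167/28) ≈ -0.59543, f(6.75) ≈ 0.80378, f(211/28) ≈ 0.59441, f(233/28) ≈ -0.80454, f(255/28) ≈ -0.59340.
Sum = Δx · [f(123/28) + f(145/28) + f(167/28) + ...].
Sum ≈ -0.62995.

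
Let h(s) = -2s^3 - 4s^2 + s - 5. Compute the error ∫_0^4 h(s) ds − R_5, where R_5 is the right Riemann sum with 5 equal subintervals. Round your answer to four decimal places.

82.0267

Exact integral: ∫_0^4 h(s) ds ≈ -225.333333.
R_5 = -307.36.
Error ≈ -225.333333 − (-307.36) ≈ 82.0267.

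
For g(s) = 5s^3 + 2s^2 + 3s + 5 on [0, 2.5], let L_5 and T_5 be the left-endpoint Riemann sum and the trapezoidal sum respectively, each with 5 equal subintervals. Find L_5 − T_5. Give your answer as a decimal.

L_5 = 58.75.
T_5 = 83.28125.
L_5 − T_5 = -24.53125.

-24.53125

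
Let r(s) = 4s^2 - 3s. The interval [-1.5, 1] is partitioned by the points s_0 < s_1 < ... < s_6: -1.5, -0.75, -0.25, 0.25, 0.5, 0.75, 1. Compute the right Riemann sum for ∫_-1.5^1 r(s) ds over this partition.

Subinterval widths: 0.75, 0.5, 0.5, 0.25, 0.25, 0.25.
Right endpoints: -0.75, -0.25, 0.25, 0.5, 0.75, 1.
r(-0.75) = 4.5, r(-0.25) = 1, r(0.25) = -0.5, r(0.5) = -0.5, r(0.75) = 0, r(1) = 1.
Sum = Σ Δs_i · r(s_i).
Sum = 3.75.

3.75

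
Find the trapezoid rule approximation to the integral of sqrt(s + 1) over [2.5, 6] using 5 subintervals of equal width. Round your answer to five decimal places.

7.97838

Δs = (6 − 2.5)/5 = 0.7.
f(2.5) ≈ 1.87083, f(3.2) ≈ 2.04939, f(3.9) ≈ 2.21359, f(4.6) ≈ 2.36643, f(5.3) ≈ 2.50998, f(6) ≈ 2.64575.
T_5 = (Δs/2)·[f(s_0) + 2f(s_1) + ... + 2f(s_{4}) + f(s_5)].
Sum ≈ 7.97838.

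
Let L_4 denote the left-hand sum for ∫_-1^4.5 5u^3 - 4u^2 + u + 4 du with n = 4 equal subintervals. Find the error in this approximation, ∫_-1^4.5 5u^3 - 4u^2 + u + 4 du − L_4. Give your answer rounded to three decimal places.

Exact integral: ∫_-1^4.5 f(u) du ≈ 420.11979.
L_4 ≈ 191.15723.
Error ≈ 420.11979 − 191.15723 ≈ 228.963.

228.963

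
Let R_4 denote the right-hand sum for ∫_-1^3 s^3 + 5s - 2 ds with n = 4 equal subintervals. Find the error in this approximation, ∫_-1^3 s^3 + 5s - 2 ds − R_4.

-26

Exact integral: ∫_-1^3 f(s) ds = 32.
R_4 = 58.
Error = 32 − 58 = -26.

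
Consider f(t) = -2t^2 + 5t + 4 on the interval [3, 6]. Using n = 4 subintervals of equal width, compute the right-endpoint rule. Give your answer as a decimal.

Δt = (6 − 3)/4 = 0.75.
Right endpoints: 3.75, 4.5, 5.25, 6.
f(3.75) = -5.375, f(4.5) = -14, f(5.25) = -24.875, f(6) = -38.
Sum = Δt · [f(3.75) + f(4.5) + f(5.25) + f(6)].
Sum = -61.6875.

-61.6875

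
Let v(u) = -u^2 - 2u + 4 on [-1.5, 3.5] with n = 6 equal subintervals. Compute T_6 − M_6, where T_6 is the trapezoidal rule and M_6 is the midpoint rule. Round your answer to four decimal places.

-0.8681

T_6 ≈ -5.995370.
M_6 ≈ -5.127315.
T_6 − M_6 ≈ -0.8681.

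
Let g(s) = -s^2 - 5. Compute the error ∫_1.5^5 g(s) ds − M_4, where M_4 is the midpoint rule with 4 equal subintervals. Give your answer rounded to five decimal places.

Exact integral: ∫_1.5^5 g(s) ds ≈ -58.0416667.
M_4 ≈ -57.8183594.
Error ≈ -58.0416667 − (-57.8183594) ≈ -0.22331.

-0.22331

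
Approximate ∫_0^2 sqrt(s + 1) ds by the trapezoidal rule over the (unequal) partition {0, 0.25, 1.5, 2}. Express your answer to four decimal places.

2.7800

Subinterval widths: 0.25, 1.25, 0.5.
f(0) ≈ 1.0000, f(0.25) ≈ 1.1180, f(1.5) ≈ 1.5811, f(2) ≈ 1.7321.
On each subinterval the trapezoid contributes (Δs_i/2)·[f(s_{i-1}) + f(s_i)].
Sum ≈ 2.7800.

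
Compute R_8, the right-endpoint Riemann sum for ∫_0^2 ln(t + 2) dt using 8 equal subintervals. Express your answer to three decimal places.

2.244

Δt = (2 − 0)/8 = 0.25.
Right endpoints: 0.25, 0.5, 0.75, 1, 1.25, 1.5, 1.75, 2.
f(0.25) ≈ 0.811, f(0.5) ≈ 0.916, f(0.75) ≈ 1.012, f(1) ≈ 1.099, f(1.25) ≈ 1.179, f(1.5) ≈ 1.253, f(1.75) ≈ 1.322, f(2) ≈ 1.386.
Sum = Δt · [f(0.25) + f(0.5) + f(0.75) + ...].
Sum ≈ 2.244.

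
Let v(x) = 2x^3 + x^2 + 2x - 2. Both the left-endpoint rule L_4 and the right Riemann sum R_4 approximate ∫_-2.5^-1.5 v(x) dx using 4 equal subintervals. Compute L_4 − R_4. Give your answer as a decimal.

L_4 = -21.84375.
R_4 = -16.21875.
L_4 − R_4 = -5.625.

-5.625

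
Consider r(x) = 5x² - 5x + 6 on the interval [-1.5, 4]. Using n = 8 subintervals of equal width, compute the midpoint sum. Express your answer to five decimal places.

109.83350

Δx = (4 − (-1.5))/8 = 0.6875.
Midpoints: -1.15625, -0.46875, 0.21875, 0.90625, 1.59375, 2.28125, 2.96875, 3.65625.
r(-1.15625) = 18909/1024, r(-0.46875) = 9669/1024, r(0.21875) = 5269/1024, r(0.90625) = 5709/1024, r(1.59375) = 10989/1024, r(2.28125) = 21109/1024, r(2.96875) = 36069/1024, r(3.65625) = 55869/1024.
Sum = Δx · [r(-1.15625) + r(-0.46875) + r(0.21875) + ...].
Sum ≈ 109.83350.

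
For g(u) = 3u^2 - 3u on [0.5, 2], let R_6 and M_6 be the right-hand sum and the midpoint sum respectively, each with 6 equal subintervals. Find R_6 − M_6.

0.9140625

R_6 = 3.140625.
M_6 = 2.2265625.
R_6 − M_6 = 0.9140625.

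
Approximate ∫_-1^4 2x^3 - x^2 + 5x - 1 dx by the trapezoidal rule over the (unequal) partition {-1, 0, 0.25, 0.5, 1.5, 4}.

Subinterval widths: 1, 0.25, 0.25, 1, 2.5.
f(-1) = -9, f(0) = -1, f(0.25) = 0.21875, f(0.5) = 1.5, f(1.5) = 11, f(4) = 131.
On each subinterval the trapezoid contributes (Δx_i/2)·[f(x_{i-1}) + f(x_i)].
Sum = 178.8671875.

178.8671875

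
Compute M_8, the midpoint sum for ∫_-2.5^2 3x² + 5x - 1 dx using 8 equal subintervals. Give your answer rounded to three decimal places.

13.144

Δx = (2 − (-2.5))/8 = 0.5625.
Midpoints: -2.21875, -1.65625, -1.09375, -0.53125, 0.03125, 0.59375, 1.15625, 1.71875.
f(-2.21875) = 2739/1024, f(-1.65625) = -1077/1024, f(-1.09375) = -2949/1024, f(-0.53125) = -2877/1024, f(0.03125) = -861/1024, f(0.59375) = 3099/1024, f(1.15625) = 9003/1024, f(1.71875) = 16851/1024.
Sum = Δx · [f(-2.21875) + f(-1.65625) + f(-1.09375) + ...].
Sum ≈ 13.144.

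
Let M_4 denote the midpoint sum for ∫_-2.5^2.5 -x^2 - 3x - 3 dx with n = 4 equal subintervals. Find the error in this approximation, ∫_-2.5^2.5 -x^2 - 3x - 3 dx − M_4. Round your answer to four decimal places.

-0.6510

Exact integral: ∫_-2.5^2.5 f(x) dx ≈ -25.416667.
M_4 = -24.765625.
Error ≈ -25.416667 − (-24.765625) ≈ -0.6510.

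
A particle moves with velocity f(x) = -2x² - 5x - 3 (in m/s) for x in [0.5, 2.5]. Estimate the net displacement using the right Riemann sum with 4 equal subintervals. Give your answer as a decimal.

Δx = (2.5 − 0.5)/4 = 0.5.
Right endpoints: 1, 1.5, 2, 2.5.
f(1) = -10, f(1.5) = -15, f(2) = -21, f(2.5) = -28.
Sum = Δx · [f(1) + f(1.5) + f(2) + f(2.5)].
Sum = -37.

-37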